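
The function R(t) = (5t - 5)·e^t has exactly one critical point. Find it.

0

By the product rule, R'(t) = (5t)·e^t. Since e^t > 0, the only critical point is t = 0.
R''(0) has the same sign as 5 > 0, so this is a local minimum.
R(0) = (-5)·e^(0) ≈ -5.0000.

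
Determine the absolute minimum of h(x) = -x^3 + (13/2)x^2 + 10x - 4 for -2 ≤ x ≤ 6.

-202/27

h'(x) = -3x^2 + 13x + 10, which vanishes at x = -2/3 and x = 5.
Candidates: h(-2) = 10, h(-2/3) = -202/27, h(5) = 167/2, h(6) = 74.
Hence the absolute minimum is -202/27 at x = -2/3.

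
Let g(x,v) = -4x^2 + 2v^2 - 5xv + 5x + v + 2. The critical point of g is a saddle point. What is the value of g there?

185/57

∂g/∂x = -8x - 5v + 5 = 0 and ∂g/∂v = -5x + 4v + 1 = 0, so (x, v) = (25/57, 17/57).
The Hessian has g_{xx} = -8, g_{vv} = 4, g_{xv} = -5, giving D = -57 < 0, so the point is a saddle point.
g(25/57, 17/57) = 185/57.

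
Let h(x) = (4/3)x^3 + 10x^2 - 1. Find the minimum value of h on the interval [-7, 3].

-1

h'(x) = 4x^2 + 20x, which vanishes at x = -5 and x = 0.
Candidates: h(-7) = 95/3,  h(-5) = 247/3,  h(0) = -1,  h(3) = 125.
Hence the absolute minimum is -1 at x = 0.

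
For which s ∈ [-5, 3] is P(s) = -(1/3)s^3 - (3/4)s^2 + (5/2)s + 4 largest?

-5

Differentiating, P'(s) = -s^2 - (3/2)s + 5/2; which vanishes at s = -5/2 and s = 1.
Compare values at every candidate in [-5, 3]: P(-5) = 173/12; P(-5/2) = -83/48; P(1) = 65/12; P(3) = -17/4.
So the maximum is P(-5) = 173/12.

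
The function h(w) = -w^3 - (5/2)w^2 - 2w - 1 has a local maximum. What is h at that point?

h'(w) = -3w^2 - 5w - 2. Setting h'(w) = 0 gives w ∈ {-1, -2/3}.
Second-derivative test with h''(w) = -6w - 5: h''(-1) = 1 > 0 ⇒ local minimum; h''(-2/3) = -1 < 0 ⇒ local maximum.
Thus h has its local maximum at w = -2/3, with value -13/27.

-13/27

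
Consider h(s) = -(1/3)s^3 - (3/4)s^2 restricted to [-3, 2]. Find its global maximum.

9/4

h'(s) = -s^2 - (3/2)s, which vanishes at s = -3/2 and s = 0.
Evaluating at the critical points and endpoints: h(-3) = 9/4; h(-3/2) = -9/16; h(0) = 0; h(2) = -17/3.
The maximum over the interval is 9/4, attained at s = -3.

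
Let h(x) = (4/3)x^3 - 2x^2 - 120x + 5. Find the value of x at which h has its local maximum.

-5

Critical points: h'(x) = 4x^2 - 4x - 120 vanishes at x = -5, 6.
h''(x) = 8x - 4. h''(-5) = -44 < 0 ⇒ local maximum; h''(6) = 44 > 0 ⇒ local minimum.
Thus h has its local maximum at x = -5, with value 1165/3.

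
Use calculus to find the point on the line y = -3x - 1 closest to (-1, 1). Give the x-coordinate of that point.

-7/10

Minimize D(x)^2 = (x + 1)^2 + (-3x - 2)^2.
d/dx[D^2] = 2(x + 1) + 2·(-3)·(-3x - 2) = 0 ⇒ x = -7/10.
Then y = 11/10 and the distance is √(1/10) ≈ 0.3162.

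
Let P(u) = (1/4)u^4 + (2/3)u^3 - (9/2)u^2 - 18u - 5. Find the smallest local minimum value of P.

-245/4

P'(u) = u^3 + 2u^2 - 9u - 18 = 0 at u = -3, -2, 3.
Since P''(u) = 3u^2 + 4u - 9, we get P''(-3) = 6 > 0 ⇒ local minimum; P''(-2) = -5 < 0 ⇒ local maximum; P''(3) = 30 > 0 ⇒ local minimum.
Thus P has its smallest local minimum at u = 3, with value -245/4.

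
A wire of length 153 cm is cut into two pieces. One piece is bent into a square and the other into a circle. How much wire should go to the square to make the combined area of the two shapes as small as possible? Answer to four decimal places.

Let x be the length used for the square. Square side x/4; circle radius (153−x)/(2π).
A(x) = (x/4)² + π·((153−x)/(2π))² = x²/16 + (153−x)²/(4π) for 0 ≤ x ≤ 153. A'(x) = x/8 − (153−x)/(2π) = 0 gives x = 4·153/(π+4) ≈ 85.6952.
A'' = 1/8 + 1/(2π) > 0, so this gives the minimum combined area; x ≈ 85.6952 cm to the square.

85.6952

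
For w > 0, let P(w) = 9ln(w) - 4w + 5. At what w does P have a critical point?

P'(w) = 9/w − 4 = 0 gives w = 9/4.
P''(w) = -9/w², which is negative for w > 0, so this is a local maximum.
P(9/4) = 9·ln(9/4) - 9 + 5 ≈ 3.2984.

9/4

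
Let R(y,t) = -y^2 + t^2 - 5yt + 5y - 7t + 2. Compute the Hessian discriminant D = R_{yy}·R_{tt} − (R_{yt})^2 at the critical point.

∂R/∂y = -2y - 5t + 5 = 0 and ∂R/∂t = -5y + 2t - 7 = 0, so (y, t) = (-25/29, 39/29).
The Hessian has R_{yy} = -2, R_{tt} = 2, R_{yt} = -5, giving D = -29 < 0, so the point is a saddle point.
D = (-2)·(2) − (-5)^2 = -29.

-29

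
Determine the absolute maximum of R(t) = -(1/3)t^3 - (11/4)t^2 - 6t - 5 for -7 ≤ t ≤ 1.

199/12

R'(t) = -t^2 - (11/2)t - 6, which vanishes at t = -4 and t = -3/2.
Evaluating at the critical points and endpoints: R(-7) = 199/12,  R(-4) = -11/3,  R(-3/2) = -17/16,  R(1) = -169/12.
Hence the absolute maximum is 199/12 at t = -7.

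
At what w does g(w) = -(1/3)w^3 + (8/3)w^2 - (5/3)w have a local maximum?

g'(w) = -w^2 + (16/3)w - 5/3 = 0 at w = 1/3, 5.
Second-derivative test with g''(w) = -2w + 16/3: g''(1/3) = 14/3 > 0 ⇒ local minimum; g''(5) = -14/3 < 0 ⇒ local maximum.
The local maximum is g(5) = 50/3.

5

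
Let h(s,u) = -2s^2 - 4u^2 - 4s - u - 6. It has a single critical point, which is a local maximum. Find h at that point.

∂h/∂s = -4s - 4 = 0 and ∂h/∂u = -8u - 1 = 0, so (s, u) = (-1, -1/8).
The Hessian has h_{ss} = -4, h_{uu} = -8, h_{su} = 0, giving D = 32 > 0 with h_{ss} < 0, so the point is a local maximum.
h(-1, -1/8) = -63/16.

-63/16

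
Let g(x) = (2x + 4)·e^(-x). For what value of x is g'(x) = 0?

Differentiating with the product rule gives g'(x) = (-2x - 2)·e^(-x). Since e^(-x) > 0, the only critical point is x = -1.
g''(-1) has the same sign as -2 < 0, so this is a local maximum.
g(-1) = (2)·e^(1) ≈ 5.4366.

-1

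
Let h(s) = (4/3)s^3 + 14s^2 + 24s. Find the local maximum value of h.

72

Critical points: h'(s) = 4s^2 + 28s + 24 vanishes at s = -6, -1.
Second-derivative test with h''(s) = 8s + 28: h''(-6) = -20 < 0 ⇒ local maximum; h''(-1) = 20 > 0 ⇒ local minimum.
Thus h has its local maximum at s = -6, with value 72.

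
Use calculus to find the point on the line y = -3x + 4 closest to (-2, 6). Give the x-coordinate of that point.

Minimize D(x)^2 = (x + 2)^2 + (-3x - 2)^2.
d/dx[D^2] = 2(x + 2) + 2·(-3)·(-3x - 2) = 0 ⇒ x = -4/5.
Then y = 32/5 and the distance is √(8/5) ≈ 1.2649.

-4/5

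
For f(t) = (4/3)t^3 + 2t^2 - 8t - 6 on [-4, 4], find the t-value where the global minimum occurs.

-4

The derivative is 4t^2 + 4t - 8, which vanishes at t = -2 and t = 1.
Evaluating at the critical points and endpoints: f(-4) = -82/3, f(-2) = 22/3, f(1) = -32/3, f(4) = 238/3.
Hence the absolute minimum is -82/3 at t = -4.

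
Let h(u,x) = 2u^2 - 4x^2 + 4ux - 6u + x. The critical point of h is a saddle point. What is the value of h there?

-59/24

∂h/∂u = 4u + 4x - 6 = 0 and ∂h/∂x = 4u - 8x + 1 = 0, so (u, x) = (11/12, 7/12).
The Hessian has h_{uu} = 4, h_{xx} = -8, h_{ux} = 4, giving D = -48 < 0, so the point is a saddle point.
h(11/12, 7/12) = -59/24.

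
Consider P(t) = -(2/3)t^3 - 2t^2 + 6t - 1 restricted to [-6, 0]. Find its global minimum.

-19

P'(t) = -2t^2 - 4t + 6, whose only zero in [-6, 0] is t = -3.
Candidates: P(-6) = 35, P(-3) = -19, P(0) = -1.
Hence the absolute minimum is -19 at t = -3.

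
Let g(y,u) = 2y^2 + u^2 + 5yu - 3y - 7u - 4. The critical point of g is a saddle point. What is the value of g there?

∂g/∂y = 4y + 5u - 3 = 0 and ∂g/∂u = 5y + 2u - 7 = 0, so (y, u) = (29/17, -13/17).
The Hessian has g_{yy} = 4, g_{uu} = 2, g_{yu} = 5, giving D = -17 < 0, so the point is a saddle point.
g(29/17, -13/17) = -66/17.

-66/17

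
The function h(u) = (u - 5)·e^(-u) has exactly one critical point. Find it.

h'(u) = 1·e^(-u) + (u - 5)·(-1)·e^(-u) = (-u + 6)·e^(-u). Since e^(-u) > 0, the only critical point is u = 6.
h''(6) has the same sign as -1 < 0, so this is a local maximum.
h(6) = (1)·e^(-6) ≈ 0.0025.

6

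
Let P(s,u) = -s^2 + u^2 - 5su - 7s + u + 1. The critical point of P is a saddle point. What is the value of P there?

42/29

∂P/∂s = -2s - 5u - 7 = 0 and ∂P/∂u = -5s + 2u + 1 = 0, so (s, u) = (-9/29, -37/29).
The Hessian has P_{ss} = -2, P_{uu} = 2, P_{su} = -5, giving D = -29 < 0, so the point is a saddle point.
P(-9/29, -37/29) = 42/29.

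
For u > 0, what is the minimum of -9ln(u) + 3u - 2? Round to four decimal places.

f'(u) = -9/u + 3 = 0 gives u = 3.
f''(u) = 9/u², which is positive for u > 0, so this is a local minimum.
f(3) = -9·ln(3) + 9 - 2 ≈ -2.8875.

-2.8875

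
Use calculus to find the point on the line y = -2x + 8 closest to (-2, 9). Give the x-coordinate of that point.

Minimize D(x)^2 = (x + 2)^2 + (-2x - 1)^2.
d/dx[D^2] = 2(x + 2) + 2·(-2)·(-2x - 1) = 0 ⇒ x = -4/5.
Then y = 48/5 and the distance is √(9/5) ≈ 1.3416.

-4/5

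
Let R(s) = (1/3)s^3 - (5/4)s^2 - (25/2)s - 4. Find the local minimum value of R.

-673/12

Critical points: R'(s) = s^2 - (5/2)s - 25/2 vanishes at s = -5/2, 5.
R''(s) = 2s - 5/2. R''(-5/2) = -15/2 < 0 ⇒ local maximum; R''(5) = 15/2 > 0 ⇒ local minimum.
The local minimum is R(5) = -673/12.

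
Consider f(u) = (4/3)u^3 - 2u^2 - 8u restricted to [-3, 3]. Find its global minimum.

-30

The derivative is 4u^2 - 4u - 8, which vanishes at u = -1 and u = 2.
Compare values at every candidate in [-3, 3]: f(-3) = -30; f(-1) = 14/3; f(2) = -40/3; f(3) = -6.
The minimum over the interval is -30, attained at u = -3.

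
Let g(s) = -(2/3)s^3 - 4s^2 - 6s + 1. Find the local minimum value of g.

1

g'(s) = -2s^2 - 8s - 6. Setting g'(s) = 0 gives s ∈ {-3, -1}.
g''(s) = -4s - 8. g''(-3) = 4 > 0 ⇒ local minimum; g''(-1) = -4 < 0 ⇒ local maximum.
The local minimum is g(-3) = 1.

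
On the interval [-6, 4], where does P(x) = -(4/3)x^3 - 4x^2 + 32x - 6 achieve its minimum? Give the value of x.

Differentiating, P'(x) = -4x^2 - 8x + 32; which vanishes at x = -4 and x = 2.
Compare values at every candidate in [-6, 4]: P(-6) = -54; P(-4) = -338/3; P(2) = 94/3; P(4) = -82/3.
Hence the absolute minimum is -338/3 at x = -4.

-4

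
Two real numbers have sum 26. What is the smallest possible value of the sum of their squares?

338

With a + b = 26, a^2 + b^2 = a^2 + (26 − a)^2.
The derivative 2a − 2(26 − a) = 4a − 52 vanishes at a = 13; second derivative 4 > 0, a minimum.
The minimum is 2·(13)^2 = 338.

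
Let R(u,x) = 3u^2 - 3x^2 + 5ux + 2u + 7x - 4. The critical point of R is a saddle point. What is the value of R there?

∂R/∂u = 6u + 5x + 2 = 0 and ∂R/∂x = 5u - 6x + 7 = 0, so (u, x) = (-47/61, 32/61).
The Hessian has R_{uu} = 6, R_{xx} = -6, R_{ux} = 5, giving D = -61 < 0, so the point is a saddle point.
R(-47/61, 32/61) = -179/61.

-179/61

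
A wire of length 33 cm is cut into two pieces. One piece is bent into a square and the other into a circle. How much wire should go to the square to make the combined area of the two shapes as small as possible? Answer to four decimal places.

Let x be the length used for the square. Square side x/4; circle radius (33−x)/(2π).
A(x) = (x/4)² + π·((33−x)/(2π))² = x²/16 + (33−x)²/(4π) for 0 ≤ x ≤ 33. A'(x) = x/8 − (33−x)/(2π) = 0 gives x = 4·33/(π+4) ≈ 18.4833.
A'' = 1/8 + 1/(2π) > 0, so this gives the minimum combined area; x ≈ 18.4833 cm to the square.

18.4833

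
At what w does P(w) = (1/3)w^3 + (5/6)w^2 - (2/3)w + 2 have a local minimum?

1/3

P'(w) = w^2 + (5/3)w - 2/3 = 0 at w = -2, 1/3.
P''(w) = 2w + 5/3. P''(-2) = -7/3 < 0 ⇒ local maximum; P''(1/3) = 7/3 > 0 ⇒ local minimum.
The local minimum is P(1/3) = 305/162.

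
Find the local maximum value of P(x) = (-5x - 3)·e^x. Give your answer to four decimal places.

1.0095

Differentiating with the product rule gives P'(x) = (-5x - 8)·e^x. Since e^x > 0, the only critical point is x = -8/5.
P''(-8/5) has the same sign as -5 < 0, so this is a local maximum.
P(-8/5) = (5)·e^(-8/5) ≈ 1.0095.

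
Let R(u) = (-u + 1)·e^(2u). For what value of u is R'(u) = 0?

1/2

Differentiating with the product rule gives R'(u) = (-2u + 1)·e^(2u). Since e^(2u) > 0, the only critical point is u = 1/2.
R''(1/2) has the same sign as -2 < 0, so this is a local maximum.
R(1/2) = (1/2)·e^(1) ≈ 1.3591.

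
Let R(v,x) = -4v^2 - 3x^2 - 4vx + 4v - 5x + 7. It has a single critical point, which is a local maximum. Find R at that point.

113/8

∂R/∂v = -8v - 4x + 4 = 0 and ∂R/∂x = -4v - 6x - 5 = 0, so (v, x) = (11/8, -7/4).
The Hessian has R_{vv} = -8, R_{xx} = -6, R_{vx} = -4, giving D = 32 > 0 with R_{vv} < 0, so the point is a local maximum.
R(11/8, -7/4) = 113/8.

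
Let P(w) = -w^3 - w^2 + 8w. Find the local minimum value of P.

-12

Critical points: P'(w) = -3w^2 - 2w + 8 vanishes at w = -2, 4/3.
Second-derivative test with P''(w) = -6w - 2: P''(-2) = 10 > 0 ⇒ local minimum; P''(4/3) = -10 < 0 ⇒ local maximum.
The local minimum is P(-2) = -12.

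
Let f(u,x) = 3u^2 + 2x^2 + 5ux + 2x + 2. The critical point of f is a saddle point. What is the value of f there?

∂f/∂u = 6u + 5x = 0 and ∂f/∂x = 5u + 4x + 2 = 0, so (u, x) = (-10, 12).
The Hessian has f_{uu} = 6, f_{xx} = 4, f_{ux} = 5, giving D = -1 < 0, so the point is a saddle point.
f(-10, 12) = 14.

14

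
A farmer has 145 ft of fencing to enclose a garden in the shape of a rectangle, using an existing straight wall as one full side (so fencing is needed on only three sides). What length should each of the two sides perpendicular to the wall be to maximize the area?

145/4

Let the sides perpendicular to the wall have length x and the parallel side y, so 2x + y = 145 and the area is A = xy = x(145 − 2x).
A'(x) = 145 − 4x = 0 gives x = 145/4, and A''(x) = −4 < 0 confirms a maximum.
Then y = 145 − 2·145/4 = 145/2 and A = 21025/8.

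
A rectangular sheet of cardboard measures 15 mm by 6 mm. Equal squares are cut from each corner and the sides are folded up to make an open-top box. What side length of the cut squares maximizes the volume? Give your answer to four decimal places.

1.3206

With cut size x, the volume is V(x) = x(15 − 2x)(6 − 2x) for 0 < x < 3.
V'(x) = 12x^2 − 84x + 90. Setting V'(x) = 0 gives x ≈ 1.3206 (the root in (0, 3)).
V''(x) = 24x − 84 is negative there, so this is the maximum; V ≈ 54.8191.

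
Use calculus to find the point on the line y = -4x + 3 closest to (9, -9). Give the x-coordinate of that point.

Minimize D(x)^2 = (x - 9)^2 + (-4x + 12)^2.
d/dx[D^2] = 2(x - 9) + 2·(-4)·(-4x + 12) = 0 ⇒ x = 57/17.
Then y = -177/17 and the distance is √(576/17) ≈ 5.8209.

57/17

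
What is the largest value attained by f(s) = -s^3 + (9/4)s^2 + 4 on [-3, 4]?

Differentiating, f'(s) = -3s^2 + (9/2)s; which vanishes at s = 0 and s = 3/2.
Evaluating at the critical points and endpoints: f(-3) = 205/4, f(0) = 4, f(3/2) = 91/16, f(4) = -24.
So the maximum is f(-3) = 205/4.

205/4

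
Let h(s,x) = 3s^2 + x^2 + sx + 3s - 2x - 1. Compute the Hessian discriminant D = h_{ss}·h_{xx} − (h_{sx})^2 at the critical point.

11

∂h/∂s = 6s + x + 3 = 0 and ∂h/∂x = s + 2x - 2 = 0, so (s, x) = (-8/11, 15/11).
The Hessian has h_{ss} = 6, h_{xx} = 2, h_{sx} = 1, giving D = 11 > 0 with h_{ss} > 0, so the point is a local minimum.
D = (6)·(2) − (1)^2 = 11.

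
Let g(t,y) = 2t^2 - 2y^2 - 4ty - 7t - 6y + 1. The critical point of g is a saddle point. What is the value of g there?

∂g/∂t = 4t - 4y - 7 = 0 and ∂g/∂y = -4t - 4y - 6 = 0, so (t, y) = (1/8, -13/8).
The Hessian has g_{tt} = 4, g_{yy} = -4, g_{ty} = -4, giving D = -32 < 0, so the point is a saddle point.
g(1/8, -13/8) = 87/16.

87/16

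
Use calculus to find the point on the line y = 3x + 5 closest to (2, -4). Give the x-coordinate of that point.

Minimize D(x)^2 = (x - 2)^2 + (3x + 9)^2.
d/dx[D^2] = 2(x - 2) + 2·3·(3x + 9) = 0 ⇒ x = -5/2.
Then y = -5/2 and the distance is √(45/2) ≈ 4.7434.

-5/2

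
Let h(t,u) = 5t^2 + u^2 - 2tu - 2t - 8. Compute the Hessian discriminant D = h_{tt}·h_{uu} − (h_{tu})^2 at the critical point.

∂h/∂t = 10t - 2u - 2 = 0 and ∂h/∂u = -2t + 2u = 0, so (t, u) = (1/4, 1/4).
The Hessian has h_{tt} = 10, h_{uu} = 2, h_{tu} = -2, giving D = 16 > 0 with h_{tt} > 0, so the point is a local minimum.
D = (10)·(2) − (-2)^2 = 16.

16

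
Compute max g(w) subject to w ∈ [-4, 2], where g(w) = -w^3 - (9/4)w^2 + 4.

32

Differentiating, g'(w) = -3w^2 - (9/2)w; which vanishes at w = -3/2 and w = 0.
Compare values at every candidate in [-4, 2]: g(-4) = 32, g(-3/2) = 37/16, g(0) = 4, g(2) = -13.
Hence the absolute maximum is 32 at w = -4.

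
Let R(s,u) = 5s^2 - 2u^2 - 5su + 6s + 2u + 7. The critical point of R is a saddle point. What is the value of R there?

463/65

∂R/∂s = 10s - 5u + 6 = 0 and ∂R/∂u = -5s - 4u + 2 = 0, so (s, u) = (-14/65, 10/13).
The Hessian has R_{ss} = 10, R_{uu} = -4, R_{su} = -5, giving D = -65 < 0, so the point is a saddle point.
R(-14/65, 10/13) = 463/65.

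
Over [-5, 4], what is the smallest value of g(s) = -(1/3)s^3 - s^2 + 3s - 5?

Differentiating, g'(s) = -s^2 - 2s + 3; which vanishes at s = -3 and s = 1.
Candidates: g(-5) = -10/3; g(-3) = -14; g(1) = -10/3; g(4) = -91/3.
The minimum over the interval is -91/3, attained at s = 4.

-91/3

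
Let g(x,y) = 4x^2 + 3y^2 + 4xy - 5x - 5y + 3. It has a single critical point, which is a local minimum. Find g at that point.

∂g/∂x = 8x + 4y - 5 = 0 and ∂g/∂y = 4x + 6y - 5 = 0, so (x, y) = (5/16, 5/8).
The Hessian has g_{xx} = 8, g_{yy} = 6, g_{xy} = 4, giving D = 32 > 0 with g_{xx} > 0, so the point is a local minimum.
g(5/16, 5/8) = 21/32.

21/32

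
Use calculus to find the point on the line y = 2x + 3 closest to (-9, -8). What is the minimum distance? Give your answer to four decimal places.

Minimize D(x)^2 = (x + 9)^2 + (2x + 11)^2.
d/dx[D^2] = 2(x + 9) + 2·2·(2x + 11) = 0 ⇒ x = -31/5.
Then y = -47/5 and the distance is √(49/5) ≈ 3.1305.

3.1305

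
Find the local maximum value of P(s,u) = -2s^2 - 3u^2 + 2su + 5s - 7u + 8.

263/20

∂P/∂s = -4s + 2u + 5 = 0 and ∂P/∂u = 2s - 6u - 7 = 0, so (s, u) = (4/5, -9/10).
The Hessian has P_{ss} = -4, P_{uu} = -6, P_{su} = 2, giving D = 20 > 0 with P_{ss} < 0, so the point is a local maximum.
P(4/5, -9/10) = 263/20.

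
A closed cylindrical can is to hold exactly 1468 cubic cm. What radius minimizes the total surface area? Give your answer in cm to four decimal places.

6.1591

With radius r and height h, πr²h = 1468 so h = 1468/(πr²), and S(r) = 2πr² + 2πrh = 2πr² + 2·1468/r.
S'(r) = 4πr − 2·1468/r² = 0 ⇒ r³ = 1468/(2π), so r ≈ 6.1591 and h = 2r ≈ 12.3181.
S''(r) = 4π + 4·1468/r³ > 0, so this is the minimum; S ≈ 715.0426.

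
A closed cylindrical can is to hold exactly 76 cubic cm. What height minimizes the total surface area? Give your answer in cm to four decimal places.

4.5910

With radius r and height h, πr²h = 76 so h = 76/(πr²), and S(r) = 2πr² + 2πrh = 2πr² + 2·76/r.
S'(r) = 4πr − 2·76/r² = 0 ⇒ r³ = 76/(2π), so r ≈ 2.2955 and h = 2r ≈ 4.5910.
S''(r) = 4π + 4·76/r³ > 0, so this is the minimum; S ≈ 99.3246.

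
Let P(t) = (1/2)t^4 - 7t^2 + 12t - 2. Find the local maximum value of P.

7/2

P'(t) = 2t^3 - 14t + 12 = 0 at t = -3, 1, 2.
P''(t) = 6t^2 - 14. P''(-3) = 40 > 0 ⇒ local minimum; P''(1) = -8 < 0 ⇒ local maximum; P''(2) = 10 > 0 ⇒ local minimum.
Thus P has its local maximum at t = 1, with value 7/2.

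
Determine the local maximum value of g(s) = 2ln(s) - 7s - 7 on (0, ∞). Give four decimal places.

-11.5055

g'(s) = 2/s − 7 = 0 gives s = 2/7.
g''(s) = -2/s², which is negative for s > 0, so this is a local maximum.
g(2/7) = 2·ln(2/7) - 2 - 7 ≈ -11.5055.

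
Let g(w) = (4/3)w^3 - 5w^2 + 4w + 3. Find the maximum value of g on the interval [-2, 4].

The derivative is 4w^2 - 10w + 4, which vanishes at w = 1/2 and w = 2.
Evaluating at the critical points and endpoints: g(-2) = -107/3,  g(1/2) = 47/12,  g(2) = 5/3,  g(4) = 73/3.
The maximum over the interval is 73/3, attained at w = 4.

73/3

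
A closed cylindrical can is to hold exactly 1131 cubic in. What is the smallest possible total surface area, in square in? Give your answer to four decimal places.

600.9287

With radius r and height h, πr²h = 1131 so h = 1131/(πr²), and S(r) = 2πr² + 2πrh = 2πr² + 2·1131/r.
S'(r) = 4πr − 2·1131/r² = 0 ⇒ r³ = 1131/(2π), so r ≈ 5.6463 and h = 2r ≈ 11.2925.
S''(r) = 4π + 4·1131/r³ > 0, so this is the minimum; S ≈ 600.9287.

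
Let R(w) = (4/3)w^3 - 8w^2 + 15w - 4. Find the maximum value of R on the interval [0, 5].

113/3

R'(w) = 4w^2 - 16w + 15, which vanishes at w = 3/2 and w = 5/2.
Evaluating at the critical points and endpoints: R(0) = -4,  R(3/2) = 5,  R(5/2) = 13/3,  R(5) = 113/3.
So the maximum is R(5) = 113/3.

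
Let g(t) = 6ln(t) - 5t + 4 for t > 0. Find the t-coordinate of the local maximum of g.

6/5

g'(t) = 6/t − 5 = 0 gives t = 6/5.
g''(t) = -6/t², which is negative for t > 0, so this is a local maximum.
g(6/5) = 6·ln(6/5) - 6 + 4 ≈ -0.9061.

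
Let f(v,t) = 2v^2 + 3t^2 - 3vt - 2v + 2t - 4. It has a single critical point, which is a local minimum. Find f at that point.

∂f/∂v = 4v - 3t - 2 = 0 and ∂f/∂t = -3v + 6t + 2 = 0, so (v, t) = (2/5, -2/15).
The Hessian has f_{vv} = 4, f_{tt} = 6, f_{vt} = -3, giving D = 15 > 0 with f_{vv} > 0, so the point is a local minimum.
f(2/5, -2/15) = -68/15.

-68/15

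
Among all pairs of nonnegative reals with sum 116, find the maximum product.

3364

With x + y = 116, the product is P(x) = x(116 − x).
P'(x) = 116 − 2x = 0 gives x = 58; P'' = −2 < 0, so this is the maximum.
P = 58·58 = 3364.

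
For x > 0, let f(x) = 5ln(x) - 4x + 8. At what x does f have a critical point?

5/4

f'(x) = 5/x − 4 = 0 gives x = 5/4.
f''(x) = -5/x², which is negative for x > 0, so this is a local maximum.
f(5/4) = 5·ln(5/4) - 5 + 8 ≈ 4.1157.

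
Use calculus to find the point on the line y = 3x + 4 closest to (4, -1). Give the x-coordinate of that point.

Minimize D(x)^2 = (x - 4)^2 + (3x + 5)^2.
d/dx[D^2] = 2(x - 4) + 2·3·(3x + 5) = 0 ⇒ x = -11/10.
Then y = 7/10 and the distance is √(289/10) ≈ 5.3759.

-11/10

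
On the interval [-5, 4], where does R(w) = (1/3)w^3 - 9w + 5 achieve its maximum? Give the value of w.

Differentiating, R'(w) = w^2 - 9; which vanishes at w = -3 and w = 3.
Evaluating at the critical points and endpoints: R(-5) = 25/3; R(-3) = 23; R(3) = -13; R(4) = -29/3.
Hence the absolute maximum is 23 at w = -3.

-3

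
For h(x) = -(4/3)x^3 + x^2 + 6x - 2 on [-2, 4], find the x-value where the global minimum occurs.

Differentiating, h'(x) = -4x^2 + 2x + 6; which vanishes at x = -1 and x = 3/2.
Evaluating at the critical points and endpoints: h(-2) = 2/3,  h(-1) = -17/3,  h(3/2) = 19/4,  h(4) = -142/3.
The minimum over the interval is -142/3, attained at x = 4.

4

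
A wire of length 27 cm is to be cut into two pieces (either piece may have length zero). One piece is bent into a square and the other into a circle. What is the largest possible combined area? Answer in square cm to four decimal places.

Let x be the length used for the square. Square side x/4; circle radius (27−x)/(2π).
A(x) = (x/4)² + π·((27−x)/(2π))² = x²/16 + (27−x)²/(4π) for 0 ≤ x ≤ 27. A'(x) = x/8 − (27−x)/(2π) = 0 gives x = 4·27/(π+4) ≈ 15.1227.
A'' > 0, so the interior critical point is a minimum; the maximum is at an endpoint. A(0) = 58.0120 and A(27) = 45.5625, so the largest area is 58.0120.

58.0120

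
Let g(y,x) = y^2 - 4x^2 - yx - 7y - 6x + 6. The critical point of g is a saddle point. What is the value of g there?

∂g/∂y = 2y - x - 7 = 0 and ∂g/∂x = -y - 8x - 6 = 0, so (y, x) = (50/17, -19/17).
The Hessian has g_{yy} = 2, g_{xx} = -8, g_{yx} = -1, giving D = -17 < 0, so the point is a saddle point.
g(50/17, -19/17) = -16/17.

-16/17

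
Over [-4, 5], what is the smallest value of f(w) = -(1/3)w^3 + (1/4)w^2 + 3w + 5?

Differentiating, f'(w) = -w^2 + (1/2)w + 3; which vanishes at w = -3/2 and w = 2.
Evaluating at the critical points and endpoints: f(-4) = 55/3, f(-3/2) = 35/16, f(2) = 28/3, f(5) = -185/12.
Hence the absolute minimum is -185/12 at w = 5.

-185/12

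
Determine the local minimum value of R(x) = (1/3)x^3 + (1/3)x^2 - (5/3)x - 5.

-6

Critical points: R'(x) = x^2 + (2/3)x - 5/3 vanishes at x = -5/3, 1.
Second-derivative test with R''(x) = 2x + 2/3: R''(-5/3) = -8/3 < 0 ⇒ local maximum; R''(1) = 8/3 > 0 ⇒ local minimum.
Thus R has its local minimum at x = 1, with value -6.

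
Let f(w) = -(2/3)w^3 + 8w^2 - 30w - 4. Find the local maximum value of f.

f'(w) = -2w^2 + 16w - 30 = 0 at w = 3, 5.
Since f''(w) = -4w + 16, we get f''(3) = 4 > 0 ⇒ local minimum; f''(5) = -4 < 0 ⇒ local maximum.
So the local maximum value is f(5) = -112/3.

-112/3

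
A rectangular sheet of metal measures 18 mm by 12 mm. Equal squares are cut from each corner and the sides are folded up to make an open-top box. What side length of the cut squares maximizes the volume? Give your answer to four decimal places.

With cut size x, the volume is V(x) = x(18 − 2x)(12 − 2x) for 0 < x < 6.
V'(x) = 12x^2 − 120x + 216. Setting V'(x) = 0 gives x ≈ 2.3542 (the root in (0, 6)).
V''(x) = 24x − 120 is negative there, so this is the maximum; V ≈ 228.1621.

2.3542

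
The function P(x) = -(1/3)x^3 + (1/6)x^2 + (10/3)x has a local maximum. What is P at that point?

14/3

P'(x) = -x^2 + (1/3)x + 10/3. Setting P'(x) = 0 gives x ∈ {-5/3, 2}.
P''(x) = -2x + 1/3. P''(-5/3) = 11/3 > 0 ⇒ local minimum; P''(2) = -11/3 < 0 ⇒ local maximum.
So the local maximum value is P(2) = 14/3.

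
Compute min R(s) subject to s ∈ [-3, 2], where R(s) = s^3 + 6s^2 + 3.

3

Differentiating, R'(s) = 3s^2 + 12s; whose only zero in [-3, 2] is s = 0.
Compare values at every candidate in [-3, 2]: R(-3) = 30; R(0) = 3; R(2) = 35.
Hence the absolute minimum is 3 at s = 0.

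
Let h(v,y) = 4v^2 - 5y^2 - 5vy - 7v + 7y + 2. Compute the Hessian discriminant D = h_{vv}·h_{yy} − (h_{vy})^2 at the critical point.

-105

∂h/∂v = 8v - 5y - 7 = 0 and ∂h/∂y = -5v - 10y + 7 = 0, so (v, y) = (1, 1/5).
The Hessian has h_{vv} = 8, h_{yy} = -10, h_{vy} = -5, giving D = -105 < 0, so the point is a saddle point.
D = (8)·(-10) − (-5)^2 = -105.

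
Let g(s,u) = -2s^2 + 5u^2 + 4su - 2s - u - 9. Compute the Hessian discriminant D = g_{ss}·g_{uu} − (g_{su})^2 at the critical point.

-56

∂g/∂s = -4s + 4u - 2 = 0 and ∂g/∂u = 4s + 10u - 1 = 0, so (s, u) = (-2/7, 3/14).
The Hessian has g_{ss} = -4, g_{uu} = 10, g_{su} = 4, giving D = -56 < 0, so the point is a saddle point.
D = (-4)·(10) − (4)^2 = -56.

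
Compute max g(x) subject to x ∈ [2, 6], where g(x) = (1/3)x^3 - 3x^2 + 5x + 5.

Differentiating, g'(x) = x^2 - 6x + 5; whose only zero in [2, 6] is x = 5.
Evaluating at the critical points and endpoints: g(2) = 17/3,  g(5) = -10/3,  g(6) = -1.
Hence the absolute maximum is 17/3 at x = 2.

17/3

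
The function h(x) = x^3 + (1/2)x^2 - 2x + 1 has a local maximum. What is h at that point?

Critical points: h'(x) = 3x^2 + x - 2 vanishes at x = -1, 2/3.
Second-derivative test with h''(x) = 6x + 1: h''(-1) = -5 < 0 ⇒ local maximum; h''(2/3) = 5 > 0 ⇒ local minimum.
The local maximum is h(-1) = 5/2.

5/2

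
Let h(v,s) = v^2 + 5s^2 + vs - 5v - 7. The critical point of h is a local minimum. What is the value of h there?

-258/19

∂h/∂v = 2v + s - 5 = 0 and ∂h/∂s = v + 10s = 0, so (v, s) = (50/19, -5/19).
The Hessian has h_{vv} = 2, h_{ss} = 10, h_{vs} = 1, giving D = 19 > 0 with h_{vv} > 0, so the point is a local minimum.
h(50/19, -5/19) = -258/19.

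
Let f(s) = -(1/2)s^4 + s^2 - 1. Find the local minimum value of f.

-1

Critical points: f'(s) = -2s^3 + 2s vanishes at s = -1, 0, 1.
Since f''(s) = -6s^2 + 2, we get f''(-1) = -4 < 0 ⇒ local maximum; f''(0) = 2 > 0 ⇒ local minimum; f''(1) = -4 < 0 ⇒ local maximum.
So the local minimum value is f(0) = -1.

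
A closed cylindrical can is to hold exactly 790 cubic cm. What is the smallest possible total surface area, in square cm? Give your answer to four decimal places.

With radius r and height h, πr²h = 790 so h = 790/(πr²), and S(r) = 2πr² + 2πrh = 2πr² + 2·790/r.
S'(r) = 4πr − 2·790/r² = 0 ⇒ r³ = 790/(2π), so r ≈ 5.0097 and h = 2r ≈ 10.0195.
S''(r) = 4π + 4·790/r³ > 0, so this is the minimum; S ≈ 473.0778.

473.0778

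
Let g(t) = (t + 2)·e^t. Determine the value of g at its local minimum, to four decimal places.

g'(t) = 1·e^t + (t + 2)·1·e^t = (t + 3)·e^t. Since e^t > 0, the only critical point is t = -3.
g''(-3) has the same sign as 1 > 0, so this is a local minimum.
g(-3) = (-1)·e^(-3) ≈ -0.0498.

-0.0498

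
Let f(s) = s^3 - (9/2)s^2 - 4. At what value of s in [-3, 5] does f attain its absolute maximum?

5

f'(s) = 3s^2 - 9s, which vanishes at s = 0 and s = 3.
Candidates: f(-3) = -143/2,  f(0) = -4,  f(3) = -35/2,  f(5) = 17/2.
The maximum over the interval is 17/2, attained at s = 5.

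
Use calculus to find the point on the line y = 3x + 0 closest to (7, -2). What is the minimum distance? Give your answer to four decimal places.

Minimize D(x)^2 = (x - 7)^2 + (3x + 2)^2.
d/dx[D^2] = 2(x - 7) + 2·3·(3x + 2) = 0 ⇒ x = 1/10.
Then y = 3/10 and the distance is √(529/10) ≈ 7.2732.

7.2732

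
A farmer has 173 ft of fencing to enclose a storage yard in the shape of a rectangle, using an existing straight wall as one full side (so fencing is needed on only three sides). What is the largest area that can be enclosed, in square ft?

29929/8

Let the sides perpendicular to the wall have length x and the parallel side y, so 2x + y = 173 and the area is A = xy = x(173 − 2x).
A'(x) = 173 − 4x = 0 gives x = 173/4, and A''(x) = −4 < 0 confirms a maximum.
Then y = 173 − 2·173/4 = 173/2 and A = 29929/8.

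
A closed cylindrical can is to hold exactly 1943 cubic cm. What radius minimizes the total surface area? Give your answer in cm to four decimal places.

With radius r and height h, πr²h = 1943 so h = 1943/(πr²), and S(r) = 2πr² + 2πrh = 2πr² + 2·1943/r.
S'(r) = 4πr − 2·1943/r² = 0 ⇒ r³ = 1943/(2π), so r ≈ 6.7623 and h = 2r ≈ 13.5247.
S''(r) = 4π + 4·1943/r³ > 0, so this is the minimum; S ≈ 861.9785.

6.7623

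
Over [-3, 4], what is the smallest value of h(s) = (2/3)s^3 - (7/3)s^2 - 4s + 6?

Differentiating, h'(s) = 2s^2 - (14/3)s - 4; which vanishes at s = -2/3 and s = 3.
Evaluating at the critical points and endpoints: h(-3) = -21; h(-2/3) = 602/81; h(3) = -9; h(4) = -14/3.
So the minimum is h(-3) = -21.

-21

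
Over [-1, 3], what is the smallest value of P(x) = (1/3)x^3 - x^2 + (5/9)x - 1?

-26/9

Differentiating, P'(x) = x^2 - 2x + 5/9; which vanishes at x = 1/3 and x = 5/3.
Evaluating at the critical points and endpoints: P(-1) = -26/9,  P(1/3) = -74/81,  P(5/3) = -106/81,  P(3) = 2/3.
So the minimum is P(-1) = -26/9.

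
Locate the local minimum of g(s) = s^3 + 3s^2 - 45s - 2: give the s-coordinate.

g'(s) = 3s^2 + 6s - 45 = 0 at s = -5, 3.
Second-derivative test with g''(s) = 6s + 6: g''(-5) = -24 < 0 ⇒ local maximum; g''(3) = 24 > 0 ⇒ local minimum.
Thus g has its local minimum at s = 3, with value -83.

3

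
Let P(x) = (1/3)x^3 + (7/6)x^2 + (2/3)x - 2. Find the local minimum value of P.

P'(x) = x^2 + (7/3)x + 2/3 = 0 at x = -2, -1/3.
Since P''(x) = 2x + 7/3, we get P''(-2) = -5/3 < 0 ⇒ local maximum; P''(-1/3) = 5/3 > 0 ⇒ local minimum.
So the local minimum value is P(-1/3) = -341/162.

-341/162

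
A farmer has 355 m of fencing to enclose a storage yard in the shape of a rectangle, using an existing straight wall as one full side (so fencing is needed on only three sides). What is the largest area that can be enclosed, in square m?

126025/8

Let the sides perpendicular to the wall have length x and the parallel side y, so 2x + y = 355 and the area is A = xy = x(355 − 2x).
A'(x) = 355 − 4x = 0 gives x = 355/4, and A''(x) = −4 < 0 confirms a maximum.
Then y = 355 − 2·355/4 = 355/2 and A = 126025/8.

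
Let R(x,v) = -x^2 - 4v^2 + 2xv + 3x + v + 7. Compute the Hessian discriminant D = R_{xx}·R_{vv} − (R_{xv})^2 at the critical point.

12

∂R/∂x = -2x + 2v + 3 = 0 and ∂R/∂v = 2x - 8v + 1 = 0, so (x, v) = (13/6, 2/3).
The Hessian has R_{xx} = -2, R_{vv} = -8, R_{xv} = 2, giving D = 12 > 0 with R_{xx} < 0, so the point is a local maximum.
D = (-2)·(-8) − (2)^2 = 12.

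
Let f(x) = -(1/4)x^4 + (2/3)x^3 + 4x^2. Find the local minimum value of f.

0

Critical points: f'(x) = -x^3 + 2x^2 + 8x vanishes at x = -2, 0, 4.
Second-derivative test with f''(x) = -3x^2 + 4x + 8: f''(-2) = -12 < 0 ⇒ local maximum; f''(0) = 8 > 0 ⇒ local minimum; f''(4) = -24 < 0 ⇒ local maximum.
Thus f has its local minimum at x = 0, with value 0.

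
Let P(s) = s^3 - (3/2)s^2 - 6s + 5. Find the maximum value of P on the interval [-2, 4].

P'(s) = 3s^2 - 3s - 6, which vanishes at s = -1 and s = 2.
Evaluating at the critical points and endpoints: P(-2) = 3,  P(-1) = 17/2,  P(2) = -5,  P(4) = 21.
So the maximum is P(4) = 21.

21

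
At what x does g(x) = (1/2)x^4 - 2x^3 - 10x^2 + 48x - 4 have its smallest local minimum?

Critical points: g'(x) = 2x^3 - 6x^2 - 20x + 48 vanishes at x = -3, 2, 4.
g''(x) = 6x^2 - 12x - 20. g''(-3) = 70 > 0 ⇒ local minimum; g''(2) = -20 < 0 ⇒ local maximum; g''(4) = 28 > 0 ⇒ local minimum.
Thus g has its smallest local minimum at x = -3, with value -287/2.

-3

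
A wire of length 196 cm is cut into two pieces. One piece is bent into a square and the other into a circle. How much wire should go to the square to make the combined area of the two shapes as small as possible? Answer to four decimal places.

Let x be the length used for the square. Square side x/4; circle radius (196−x)/(2π).
A(x) = (x/4)² + π·((196−x)/(2π))² = x²/16 + (196−x)²/(4π) for 0 ≤ x ≤ 196. A'(x) = x/8 − (196−x)/(2π) = 0 gives x = 4·196/(π+4) ≈ 109.7794.
A'' = 1/8 + 1/(2π) > 0, so this gives the minimum combined area; x ≈ 109.7794 cm to the square.

109.7794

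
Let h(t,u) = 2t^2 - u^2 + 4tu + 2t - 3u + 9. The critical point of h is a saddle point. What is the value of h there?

127/12

∂h/∂t = 4t + 4u + 2 = 0 and ∂h/∂u = 4t - 2u - 3 = 0, so (t, u) = (1/3, -5/6).
The Hessian has h_{tt} = 4, h_{uu} = -2, h_{tu} = 4, giving D = -24 < 0, so the point is a saddle point.
h(1/3, -5/6) = 127/12.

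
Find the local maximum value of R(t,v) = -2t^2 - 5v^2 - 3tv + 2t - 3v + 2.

∂R/∂t = -4t - 3v + 2 = 0 and ∂R/∂v = -3t - 10v - 3 = 0, so (t, v) = (29/31, -18/31).
The Hessian has R_{tt} = -4, R_{vv} = -10, R_{tv} = -3, giving D = 31 > 0 with R_{tt} < 0, so the point is a local maximum.
R(29/31, -18/31) = 118/31.

118/31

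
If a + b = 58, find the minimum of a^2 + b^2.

With a + b = 58, a^2 + b^2 = a^2 + (58 − a)^2.
The derivative 2a − 2(58 − a) = 4a − 116 vanishes at a = 29; second derivative 4 > 0, a minimum.
The minimum is 2·(29)^2 = 1682.

1682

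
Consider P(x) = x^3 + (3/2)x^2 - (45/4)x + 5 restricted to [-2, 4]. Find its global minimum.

-41/8

P'(x) = 3x^2 + 3x - 45/4, whose only zero in [-2, 4] is x = 3/2.
Compare values at every candidate in [-2, 4]: P(-2) = 51/2; P(3/2) = -41/8; P(4) = 48.
Hence the absolute minimum is -41/8 at x = 3/2.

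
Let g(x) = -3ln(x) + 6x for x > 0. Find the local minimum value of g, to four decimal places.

g'(x) = -3/x + 6 = 0 gives x = 1/2.
g''(x) = 3/x², which is positive for x > 0, so this is a local minimum.
g(1/2) = -3·ln(1/2) + 3 ≈ 5.0794.

5.0794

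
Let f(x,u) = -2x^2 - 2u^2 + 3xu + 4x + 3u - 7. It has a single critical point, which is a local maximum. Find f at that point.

∂f/∂x = -4x + 3u + 4 = 0 and ∂f/∂u = 3x - 4u + 3 = 0, so (x, u) = (25/7, 24/7).
The Hessian has f_{xx} = -4, f_{uu} = -4, f_{xu} = 3, giving D = 7 > 0 with f_{xx} < 0, so the point is a local maximum.
f(25/7, 24/7) = 37/7.

37/7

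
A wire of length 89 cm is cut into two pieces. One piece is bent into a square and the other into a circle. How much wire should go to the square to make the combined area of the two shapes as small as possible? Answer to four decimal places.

49.8488

Let x be the length used for the square. Square side x/4; circle radius (89−x)/(2π).
A(x) = (x/4)² + π·((89−x)/(2π))² = x²/16 + (89−x)²/(4π) for 0 ≤ x ≤ 89. A'(x) = x/8 − (89−x)/(2π) = 0 gives x = 4·89/(π+4) ≈ 49.8488.
A'' = 1/8 + 1/(2π) > 0, so this gives the minimum combined area; x ≈ 49.8488 cm to the square.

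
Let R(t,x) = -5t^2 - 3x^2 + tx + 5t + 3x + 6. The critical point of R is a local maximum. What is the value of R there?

489/59

∂R/∂t = -10t + x + 5 = 0 and ∂R/∂x = t - 6x + 3 = 0, so (t, x) = (33/59, 35/59).
The Hessian has R_{tt} = -10, R_{xx} = -6, R_{tx} = 1, giving D = 59 > 0 with R_{tt} < 0, so the point is a local maximum.
R(33/59, 35/59) = 489/59.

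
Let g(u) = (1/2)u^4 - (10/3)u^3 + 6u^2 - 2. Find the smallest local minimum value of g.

-2

g'(u) = 2u^3 - 10u^2 + 12u. Setting g'(u) = 0 gives u ∈ {0, 2, 3}.
Since g''(u) = 6u^2 - 20u + 12, we get g''(0) = 12 > 0 ⇒ local minimum; g''(2) = -4 < 0 ⇒ local maximum; g''(3) = 6 > 0 ⇒ local minimum.
So the smallest local minimum value is g(0) = -2.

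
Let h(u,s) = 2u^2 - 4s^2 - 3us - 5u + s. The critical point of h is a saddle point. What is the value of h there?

-113/41

∂h/∂u = 4u - 3s - 5 = 0 and ∂h/∂s = -3u - 8s + 1 = 0, so (u, s) = (43/41, -11/41).
The Hessian has h_{uu} = 4, h_{ss} = -8, h_{us} = -3, giving D = -41 < 0, so the point is a saddle point.
h(43/41, -11/41) = -113/41.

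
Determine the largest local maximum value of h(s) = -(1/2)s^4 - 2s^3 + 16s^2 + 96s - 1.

Critical points: h'(s) = -2s^3 - 6s^2 + 32s + 96 vanishes at s = -4, -3, 4.
Second-derivative test with h''(s) = -6s^2 - 12s + 32: h''(-4) = -16 < 0 ⇒ local maximum; h''(-3) = 14 > 0 ⇒ local minimum; h''(4) = -112 < 0 ⇒ local maximum.
So the largest local maximum value is h(4) = 383.

383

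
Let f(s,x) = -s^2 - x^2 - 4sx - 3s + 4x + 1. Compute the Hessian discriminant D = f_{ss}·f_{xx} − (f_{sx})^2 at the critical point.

∂f/∂s = -2s - 4x - 3 = 0 and ∂f/∂x = -4s - 2x + 4 = 0, so (s, x) = (11/6, -5/3).
The Hessian has f_{ss} = -2, f_{xx} = -2, f_{sx} = -4, giving D = -12 < 0, so the point is a saddle point.
D = (-2)·(-2) − (-4)^2 = -12.

-12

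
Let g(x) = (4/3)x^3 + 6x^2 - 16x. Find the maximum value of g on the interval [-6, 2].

The derivative is 4x^2 + 12x - 16, which vanishes at x = -4 and x = 1.
Candidates: g(-6) = 24, g(-4) = 224/3, g(1) = -26/3, g(2) = 8/3.
The maximum over the interval is 224/3, attained at x = -4.

224/3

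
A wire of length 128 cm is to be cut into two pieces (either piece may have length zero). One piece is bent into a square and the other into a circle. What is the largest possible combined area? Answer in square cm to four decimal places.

Let x be the length used for the square. Square side x/4; circle radius (128−x)/(2π).
A(x) = (x/4)² + π·((128−x)/(2π))² = x²/16 + (128−x)²/(4π) for 0 ≤ x ≤ 128. A'(x) = x/8 − (128−x)/(2π) = 0 gives x = 4·128/(π+4) ≈ 71.6927.
A'' > 0, so the interior critical point is a minimum; the maximum is at an endpoint. A(0) = 1303.7973 and A(128) = 1024.0000, so the largest area is 1303.7973.

1303.7973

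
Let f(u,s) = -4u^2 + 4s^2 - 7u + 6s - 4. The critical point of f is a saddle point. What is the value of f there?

-51/16

∂f/∂u = -8u - 7 = 0 and ∂f/∂s = 8s + 6 = 0, so (u, s) = (-7/8, -3/4).
The Hessian has f_{uu} = -8, f_{ss} = 8, f_{us} = 0, giving D = -64 < 0, so the point is a saddle point.
f(-7/8, -3/4) = -51/16.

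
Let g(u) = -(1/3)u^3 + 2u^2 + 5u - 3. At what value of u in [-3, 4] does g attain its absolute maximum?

Differentiating, g'(u) = -u^2 + 4u + 5; whose only zero in [-3, 4] is u = -1.
Evaluating at the critical points and endpoints: g(-3) = 9, g(-1) = -17/3, g(4) = 83/3.
The maximum over the interval is 83/3, attained at u = 4.

4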